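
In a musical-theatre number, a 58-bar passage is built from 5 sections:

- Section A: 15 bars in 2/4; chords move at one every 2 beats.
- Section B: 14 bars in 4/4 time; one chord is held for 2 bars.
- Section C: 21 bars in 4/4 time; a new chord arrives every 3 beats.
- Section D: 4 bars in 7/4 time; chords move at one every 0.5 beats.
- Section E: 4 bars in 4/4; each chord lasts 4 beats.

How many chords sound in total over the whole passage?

A: 15·2 = 30 beats, 30/2 = 15 chords.
B: 14·4 = 56 beats, 56/8 = 7 chords.
C: 21·4 = 84 beats, 84/3 = 28 chords.
D: 4·7 = 28 beats, 28/0.5 = 56 chords.
E: 4·4 = 16 beats, 16/4 = 4 chords.
Total: 15 + 7 + 28 + 56 + 4 = 110.

110 chords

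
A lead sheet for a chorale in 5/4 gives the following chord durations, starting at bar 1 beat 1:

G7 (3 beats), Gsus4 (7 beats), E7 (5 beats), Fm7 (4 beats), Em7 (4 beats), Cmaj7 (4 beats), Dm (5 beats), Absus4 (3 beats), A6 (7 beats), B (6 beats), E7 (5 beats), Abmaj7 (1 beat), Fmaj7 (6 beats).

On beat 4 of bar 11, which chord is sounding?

Beat 4 of bar 11 is beat (11−1)×5 + 4 = 54 overall.
Running totals: G7 ends at 3, Gsus4 ends at 10, E7 ends at 15, Fm7 ends at 19, Em7 ends at 23, Cmaj7 ends at 27, Dm ends at 32, Absus4 ends at 35, A6 ends at 42, B ends at 48, E7 ends at 53, Abmaj7 ends at 54.
Beat 54 falls within Abmaj7.

Abmaj7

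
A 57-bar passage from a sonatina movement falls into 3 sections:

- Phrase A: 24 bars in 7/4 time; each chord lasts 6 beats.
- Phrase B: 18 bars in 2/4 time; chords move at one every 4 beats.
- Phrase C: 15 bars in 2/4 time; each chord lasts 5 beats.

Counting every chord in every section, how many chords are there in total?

A has 168 beats and chords last 6 each, so 28 chords.
B has 36 beats and chords last 4 each, so 9 chords.
C has 30 beats and chords last 5 each, so 6 chords.
Total: 28 + 9 + 6 = 43.

43 chords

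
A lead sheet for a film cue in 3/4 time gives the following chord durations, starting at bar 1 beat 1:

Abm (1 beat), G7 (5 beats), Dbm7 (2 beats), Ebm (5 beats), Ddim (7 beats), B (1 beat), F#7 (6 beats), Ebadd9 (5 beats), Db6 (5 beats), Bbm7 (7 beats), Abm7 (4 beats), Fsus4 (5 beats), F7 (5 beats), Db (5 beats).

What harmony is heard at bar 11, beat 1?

Beat 1 of bar 11 is beat (11−1)×3 + 1 = 31 overall.
Running totals: Abm ends at 1, G7 ends at 6, Dbm7 ends at 8, Ebm ends at 13, Ddim ends at 20, B ends at 21, F#7 ends at 27, Ebadd9 ends at 32.
Beat 31 falls within Ebadd9.

Ebadd9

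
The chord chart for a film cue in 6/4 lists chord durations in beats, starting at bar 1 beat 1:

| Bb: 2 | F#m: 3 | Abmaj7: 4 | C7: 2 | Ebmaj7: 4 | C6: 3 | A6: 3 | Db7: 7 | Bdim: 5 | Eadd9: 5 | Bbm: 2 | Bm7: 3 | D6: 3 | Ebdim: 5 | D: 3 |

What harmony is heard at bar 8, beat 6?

Ebdim

Beat 6 of bar 8 is beat (8−1)×6 + 6 = 48 overall.
Running totals: Bb ends at 2, F#m ends at 5, Abmaj7 ends at 9, C7 ends at 11, Ebmaj7 ends at 15, C6 ends at 18, A6 ends at 21, Db7 ends at 28, Bdim ends at 33, Eadd9 ends at 38, Bbm ends at 40, Bm7 ends at 43, D6 ends at 46, Ebdim ends at 51.
Beat 48 falls within Ebdim.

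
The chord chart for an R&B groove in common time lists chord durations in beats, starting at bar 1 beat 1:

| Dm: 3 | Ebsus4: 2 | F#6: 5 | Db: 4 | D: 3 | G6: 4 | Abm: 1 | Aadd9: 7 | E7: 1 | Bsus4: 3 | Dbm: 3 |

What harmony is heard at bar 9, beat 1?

Beat 1 of bar 9 is beat (9−1)×4 + 1 = 33 overall.
Running totals: Dm ends at 3, Ebsus4 ends at 5, F#6 ends at 10, Db ends at 14, D ends at 17, G6 ends at 21, Abm ends at 22, Aadd9 ends at 29, E7 ends at 30, Bsus4 ends at 33.
Beat 33 falls within Bsus4.

Bsus4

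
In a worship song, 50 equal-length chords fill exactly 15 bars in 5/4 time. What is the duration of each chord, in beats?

1.5 beats

15 bars × 5 beats/bar = 75 beats total.
75 beats ÷ 50 chords = 1.5 beats per chord.
(That is a dotted quarter note.)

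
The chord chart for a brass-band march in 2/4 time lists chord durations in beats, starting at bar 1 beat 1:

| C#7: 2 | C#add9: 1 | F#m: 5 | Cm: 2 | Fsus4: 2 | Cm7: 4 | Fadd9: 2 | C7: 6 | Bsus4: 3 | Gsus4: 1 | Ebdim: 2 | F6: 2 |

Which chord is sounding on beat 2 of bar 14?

Beat 2 of bar 14 is beat (14−1)×2 + 2 = 28 overall.
Running totals: C#7 ends at 2, C#add9 ends at 3, F#m ends at 8, Cm ends at 10, Fsus4 ends at 12, Cm7 ends at 16, Fadd9 ends at 18, C7 ends at 24, Bsus4 ends at 27, Gsus4 ends at 28.
Beat 28 falls within Gsus4.

Gsus4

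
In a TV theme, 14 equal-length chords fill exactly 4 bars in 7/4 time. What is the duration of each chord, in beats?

2 beats

4 bars × 7 beats/bar = 28 beats total.
28 beats ÷ 14 chords = 2 beats per chord.
(That is a half note.)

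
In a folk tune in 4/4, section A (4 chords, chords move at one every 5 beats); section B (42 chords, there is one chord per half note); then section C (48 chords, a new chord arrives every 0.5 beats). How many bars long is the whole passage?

A: 4 × 5 = 20 beats = 5 bars.
B: 42 × 2 = 84 beats = 21 bars.
C: 48 × 0.5 = 24 beats = 6 bars.
Total: 5 + 21 + 6 = 32 bars.

32 bars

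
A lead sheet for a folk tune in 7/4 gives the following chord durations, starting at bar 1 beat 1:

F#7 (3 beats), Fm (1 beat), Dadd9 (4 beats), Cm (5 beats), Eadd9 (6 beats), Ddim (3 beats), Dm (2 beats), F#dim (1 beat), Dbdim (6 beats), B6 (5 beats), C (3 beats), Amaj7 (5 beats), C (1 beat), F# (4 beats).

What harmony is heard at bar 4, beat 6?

Beat 6 of bar 4 is beat (4−1)×7 + 6 = 27 overall.
Running totals: F#7 ends at 3, Fm ends at 4, Dadd9 ends at 8, Cm ends at 13, Eadd9 ends at 19, Ddim ends at 22, Dm ends at 24, F#dim ends at 25, Dbdim ends at 31.
Beat 27 falls within Dbdim.

Dbdim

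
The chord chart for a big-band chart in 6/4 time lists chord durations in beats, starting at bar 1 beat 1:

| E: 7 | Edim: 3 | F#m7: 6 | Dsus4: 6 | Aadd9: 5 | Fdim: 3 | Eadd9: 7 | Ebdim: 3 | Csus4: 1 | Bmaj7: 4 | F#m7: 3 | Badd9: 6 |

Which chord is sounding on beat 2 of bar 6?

Beat 2 of bar 6 is beat (6−1)×6 + 2 = 32 overall.
Running totals: E ends at 7, Edim ends at 10, F#m7 ends at 16, Dsus4 ends at 22, Aadd9 ends at 27, Fdim ends at 30, Eadd9 ends at 37.
Beat 32 falls within Eadd9.

Eadd9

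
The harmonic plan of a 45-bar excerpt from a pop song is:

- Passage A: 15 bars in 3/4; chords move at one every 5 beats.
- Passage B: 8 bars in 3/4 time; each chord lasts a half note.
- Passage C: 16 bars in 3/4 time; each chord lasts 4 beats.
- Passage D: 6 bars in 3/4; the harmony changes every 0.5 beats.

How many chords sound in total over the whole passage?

A: 15 bars × 3 beats = 45 beats; 5 beats/chord → 9 chords.
B: 8 bars × 3 beats = 24 beats; 2 beats/chord → 12 chords.
C: 16 bars × 3 beats = 48 beats; 4 beats/chord → 12 chords.
D: 6 bars × 3 beats = 18 beats; 0.5 beats/chord → 36 chords.
Total: 9 + 12 + 12 + 36 = 69.

69 chords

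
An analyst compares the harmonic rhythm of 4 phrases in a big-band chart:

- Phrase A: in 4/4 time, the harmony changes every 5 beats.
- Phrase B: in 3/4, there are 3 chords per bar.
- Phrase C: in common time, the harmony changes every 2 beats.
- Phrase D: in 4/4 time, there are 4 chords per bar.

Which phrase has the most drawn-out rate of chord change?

A: 4/5 = 0.8 chords/bar.
B: 3/1 = 3 chords/bar.
C: 4/2 = 2 chords/bar.
D: 4/1 = 4 chords/bar.
Slowest is A at 0.8 chords/bar.

Phrase A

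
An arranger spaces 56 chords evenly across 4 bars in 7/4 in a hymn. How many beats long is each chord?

4 bars × 7 beats/bar = 28 beats total.
28 beats ÷ 56 chords = 0.5 beats per chord.
(That is an eighth note.)

0.5 beats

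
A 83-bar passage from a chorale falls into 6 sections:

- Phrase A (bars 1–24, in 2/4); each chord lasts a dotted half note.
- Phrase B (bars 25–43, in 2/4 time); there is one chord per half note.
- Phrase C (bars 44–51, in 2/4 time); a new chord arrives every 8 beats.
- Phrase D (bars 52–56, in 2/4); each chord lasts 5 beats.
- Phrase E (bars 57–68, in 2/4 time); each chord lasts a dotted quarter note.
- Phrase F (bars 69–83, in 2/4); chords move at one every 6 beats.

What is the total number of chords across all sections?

60 chords

A has 48 beats and chords last 3 each, so 16 chords.
B has 38 beats and chords last 2 each, so 19 chords.
C has 16 beats and chords last 8 each, so 2 chords.
D has 10 beats and chords last 5 each, so 2 chords.
E has 24 beats and chords last 1.5 each, so 16 chords.
F has 30 beats and chords last 6 each, so 5 chords.
Total: 16 + 19 + 2 + 2 + 16 + 5 = 60.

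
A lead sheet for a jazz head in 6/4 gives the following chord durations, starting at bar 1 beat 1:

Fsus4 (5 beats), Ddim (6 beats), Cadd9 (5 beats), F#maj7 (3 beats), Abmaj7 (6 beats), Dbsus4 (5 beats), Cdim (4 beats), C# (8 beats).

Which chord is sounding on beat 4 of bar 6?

Beat 4 of bar 6 is beat (6−1)×6 + 4 = 34 overall.
Running totals: Fsus4 ends at 5, Ddim ends at 11, Cadd9 ends at 16, F#maj7 ends at 19, Abmaj7 ends at 25, Dbsus4 ends at 30, Cdim ends at 34.
Beat 34 falls within Cdim.

Cdim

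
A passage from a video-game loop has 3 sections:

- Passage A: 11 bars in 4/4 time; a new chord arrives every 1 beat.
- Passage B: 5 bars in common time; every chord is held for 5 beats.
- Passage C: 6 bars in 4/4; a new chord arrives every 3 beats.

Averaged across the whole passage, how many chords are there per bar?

28/11 chords per bar

A: 11 bars of 4 beats is 44 beats; at 1 beat each that's 44 chords.
B: 5 bars of 4 beats is 20 beats; at 5 beats each that's 4 chords.
C: 6 bars of 4 beats is 24 beats; at 3 beats each that's 8 chords.
Overall: 56 chords over 22 bars → 56/22 = 28/11 chords per bar.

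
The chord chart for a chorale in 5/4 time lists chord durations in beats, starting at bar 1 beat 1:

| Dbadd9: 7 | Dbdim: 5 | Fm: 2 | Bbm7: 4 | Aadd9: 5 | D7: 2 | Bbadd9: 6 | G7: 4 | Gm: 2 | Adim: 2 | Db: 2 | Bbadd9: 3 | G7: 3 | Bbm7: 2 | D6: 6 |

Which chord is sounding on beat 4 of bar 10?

Bbm7

Beat 4 of bar 10 is beat (10−1)×5 + 4 = 49 overall.
Running totals: Dbadd9 ends at 7, Dbdim ends at 12, Fm ends at 14, Bbm7 ends at 18, Aadd9 ends at 23, D7 ends at 25, Bbadd9 ends at 31, G7 ends at 35, Gm ends at 37, Adim ends at 39, Db ends at 41, Bbadd9 ends at 44, G7 ends at 47, Bbm7 ends at 49.
Beat 49 falls within Bbm7.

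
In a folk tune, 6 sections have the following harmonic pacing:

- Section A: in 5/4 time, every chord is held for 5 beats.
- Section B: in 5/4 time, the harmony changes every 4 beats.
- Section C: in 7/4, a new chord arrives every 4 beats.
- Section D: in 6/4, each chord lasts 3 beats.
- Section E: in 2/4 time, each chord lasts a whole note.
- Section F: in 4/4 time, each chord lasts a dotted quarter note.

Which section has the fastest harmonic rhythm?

Section F

A: 5 beats/bar ÷ 5 beats/chord = 1 chord/bar.
B: 5 beats/bar ÷ 4 beats/chord = 1.25 chords/bar.
C: 7 beats/bar ÷ 4 beats/chord = 1.75 chords/bar.
D: 6 beats/bar ÷ 3 beats/chord = 2 chords/bar.
E: 2 beats/bar ÷ 4 beats/chord = 0.5 chords/bar.
F: 4 beats/bar ÷ 1.5 beats/chord = 8/3 chords/bar.
Fastest is F at 8/3 chords/bar.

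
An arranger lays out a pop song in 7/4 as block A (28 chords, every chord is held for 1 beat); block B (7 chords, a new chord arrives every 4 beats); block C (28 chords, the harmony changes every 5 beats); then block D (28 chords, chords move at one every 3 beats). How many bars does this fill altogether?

A: 28 × 1 = 28 beats = 4 bars.
B: 7 × 4 = 28 beats = 4 bars.
C: 28 × 5 = 140 beats = 20 bars.
D: 28 × 3 = 84 beats = 12 bars.
Total: 4 + 4 + 20 + 12 = 40 bars.

40 bars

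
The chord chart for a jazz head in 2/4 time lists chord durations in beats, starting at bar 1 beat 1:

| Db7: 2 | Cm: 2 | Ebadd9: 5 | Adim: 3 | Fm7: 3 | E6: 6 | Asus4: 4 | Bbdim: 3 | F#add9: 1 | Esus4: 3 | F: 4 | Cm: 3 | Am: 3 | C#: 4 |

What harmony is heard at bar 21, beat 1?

Beat 1 of bar 21 is beat (21−1)×2 + 1 = 41 overall.
Running totals: Db7 ends at 2, Cm ends at 4, Ebadd9 ends at 9, Adim ends at 12, Fm7 ends at 15, E6 ends at 21, Asus4 ends at 25, Bbdim ends at 28, F#add9 ends at 29, Esus4 ends at 32, F ends at 36, Cm ends at 39, Am ends at 42.
Beat 41 falls within Am.

Am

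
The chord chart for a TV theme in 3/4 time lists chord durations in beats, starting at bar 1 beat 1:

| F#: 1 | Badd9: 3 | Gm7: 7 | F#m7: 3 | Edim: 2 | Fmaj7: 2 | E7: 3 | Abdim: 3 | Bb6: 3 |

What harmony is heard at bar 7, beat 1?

Beat 1 of bar 7 is beat (7−1)×3 + 1 = 19 overall.
Running totals: F# ends at 1, Badd9 ends at 4, Gm7 ends at 11, F#m7 ends at 14, Edim ends at 16, Fmaj7 ends at 18, E7 ends at 21.
Beat 19 falls within E7.

E7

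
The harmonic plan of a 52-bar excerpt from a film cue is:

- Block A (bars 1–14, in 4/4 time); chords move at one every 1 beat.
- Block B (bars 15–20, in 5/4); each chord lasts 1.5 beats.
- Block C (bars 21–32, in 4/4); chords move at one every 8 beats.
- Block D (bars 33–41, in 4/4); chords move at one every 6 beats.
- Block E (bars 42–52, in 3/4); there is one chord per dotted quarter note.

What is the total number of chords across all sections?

110 chords

A has 56 beats and chords last 1 each, so 56 chords.
B has 30 beats and chords last 1.5 each, so 20 chords.
C has 48 beats and chords last 8 each, so 6 chords.
D has 36 beats and chords last 6 each, so 6 chords.
E has 33 beats and chords last 1.5 each, so 22 chords.
Total: 56 + 20 + 6 + 6 + 22 = 110.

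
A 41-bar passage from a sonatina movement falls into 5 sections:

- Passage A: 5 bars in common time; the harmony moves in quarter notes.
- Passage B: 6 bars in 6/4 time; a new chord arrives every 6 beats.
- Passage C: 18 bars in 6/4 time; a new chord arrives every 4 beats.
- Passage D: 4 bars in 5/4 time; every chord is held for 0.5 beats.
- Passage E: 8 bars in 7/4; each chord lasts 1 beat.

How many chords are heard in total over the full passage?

149 chords

A: 5 bars × 4 beats = 20 beats; 1 beat/chord → 20 chords.
B: 6 bars × 6 beats = 36 beats; 6 beats/chord → 6 chords.
C: 18 bars × 6 beats = 108 beats; 4 beats/chord → 27 chords.
D: 4 bars × 5 beats = 20 beats; 0.5 beats/chord → 40 chords.
E: 8 bars × 7 beats = 56 beats; 1 beat/chord → 56 chords.
Total: 20 + 6 + 27 + 40 + 56 = 149.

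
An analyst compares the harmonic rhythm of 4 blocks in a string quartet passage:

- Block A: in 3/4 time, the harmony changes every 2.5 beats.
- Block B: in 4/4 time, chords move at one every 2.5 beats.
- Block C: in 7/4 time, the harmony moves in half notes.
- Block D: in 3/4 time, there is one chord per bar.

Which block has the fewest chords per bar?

A: 3 beats/bar ÷ 2.5 beats/chord = 1.2 chords/bar.
B: 4 beats/bar ÷ 2.5 beats/chord = 1.6 chords/bar.
C: 7 beats/bar ÷ 2 beats/chord = 3.5 chords/bar.
D: 3 beats/bar ÷ 3 beats/chord = 1 chord/bar.
Slowest is D at 1 chords/bar.

Block D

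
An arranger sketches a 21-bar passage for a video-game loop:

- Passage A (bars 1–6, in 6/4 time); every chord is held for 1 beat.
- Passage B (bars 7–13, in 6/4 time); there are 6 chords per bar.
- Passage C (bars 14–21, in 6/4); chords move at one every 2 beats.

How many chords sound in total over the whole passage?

A has 36 beats and chords last 1 each, so 36 chords.
B has 42 beats and chords last 1 each, so 42 chords.
C has 48 beats and chords last 2 each, so 24 chords.
Total: 36 + 42 + 24 = 102.

102 chords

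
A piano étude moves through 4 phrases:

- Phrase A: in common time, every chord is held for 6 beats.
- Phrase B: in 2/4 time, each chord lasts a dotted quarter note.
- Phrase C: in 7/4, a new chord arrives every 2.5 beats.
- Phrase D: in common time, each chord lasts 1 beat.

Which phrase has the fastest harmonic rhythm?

A: each chord is 6 beats in 4/4, so 2/3 per bar.
B: each chord is 1.5 beats in 2/4, so 4/3 per bar.
C: each chord is 2.5 beats in 7/4, so 2.8 per bar.
D: each chord is 1 beat in 4/4, so 4 per bar.
Fastest is D at 4 chords/bar.

Phrase D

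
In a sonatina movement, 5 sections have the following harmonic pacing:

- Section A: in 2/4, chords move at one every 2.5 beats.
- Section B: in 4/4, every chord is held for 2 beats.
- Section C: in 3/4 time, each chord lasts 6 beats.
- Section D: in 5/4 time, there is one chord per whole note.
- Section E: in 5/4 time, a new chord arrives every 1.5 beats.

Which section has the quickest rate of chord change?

Section E

A: each chord is 2.5 beats in 2/4, so 0.8 per bar.
B: each chord is 2 beats in 4/4, so 2 per bar.
C: each chord is 6 beats in 3/4, so 0.5 per bar.
D: each chord is 4 beats in 5/4, so 1.25 per bar.
E: each chord is 1.5 beats in 5/4, so 10/3 per bar.
Fastest is E at 10/3 chords/bar.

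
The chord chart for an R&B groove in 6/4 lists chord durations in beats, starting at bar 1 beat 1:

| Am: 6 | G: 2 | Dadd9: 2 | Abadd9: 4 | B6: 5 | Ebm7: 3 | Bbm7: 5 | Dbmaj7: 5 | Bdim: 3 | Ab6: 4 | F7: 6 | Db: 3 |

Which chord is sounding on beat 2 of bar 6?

Beat 2 of bar 6 is beat (6−1)×6 + 2 = 32 overall.
Running totals: Am ends at 6, G ends at 8, Dadd9 ends at 10, Abadd9 ends at 14, B6 ends at 19, Ebm7 ends at 22, Bbm7 ends at 27, Dbmaj7 ends at 32.
Beat 32 falls within Dbmaj7.

Dbmaj7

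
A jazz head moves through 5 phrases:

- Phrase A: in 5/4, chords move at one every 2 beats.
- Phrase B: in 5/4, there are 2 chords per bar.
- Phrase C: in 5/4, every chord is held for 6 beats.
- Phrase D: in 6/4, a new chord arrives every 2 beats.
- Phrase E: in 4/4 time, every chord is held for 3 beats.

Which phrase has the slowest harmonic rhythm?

A: each chord is 2 beats in 5/4, so 2.5 per bar.
B: each chord is 2.5 beats in 5/4, so 2 per bar.
C: each chord is 6 beats in 5/4, so 5/6 per bar.
D: each chord is 2 beats in 6/4, so 3 per bar.
E: each chord is 3 beats in 4/4, so 4/3 per bar.
Slowest is C at 5/6 chords/bar.

Phrase C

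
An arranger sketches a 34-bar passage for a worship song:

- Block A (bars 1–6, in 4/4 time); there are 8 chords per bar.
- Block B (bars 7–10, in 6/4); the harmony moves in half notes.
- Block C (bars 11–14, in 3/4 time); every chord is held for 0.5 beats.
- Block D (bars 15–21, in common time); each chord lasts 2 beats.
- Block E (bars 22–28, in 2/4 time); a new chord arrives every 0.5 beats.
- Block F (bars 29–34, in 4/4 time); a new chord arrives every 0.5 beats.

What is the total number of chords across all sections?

174 chords

A: 6 bars × 4 beats = 24 beats; 0.5 beats/chord → 48 chords.
B: 4 bars × 6 beats = 24 beats; 2 beats/chord → 12 chords.
C: 4 bars × 3 beats = 12 beats; 0.5 beats/chord → 24 chords.
D: 7 bars × 4 beats = 28 beats; 2 beats/chord → 14 chords.
E: 7 bars × 2 beats = 14 beats; 0.5 beats/chord → 28 chords.
F: 6 bars × 4 beats = 24 beats; 0.5 beats/chord → 48 chords.
Total: 48 + 12 + 24 + 14 + 28 + 48 = 174.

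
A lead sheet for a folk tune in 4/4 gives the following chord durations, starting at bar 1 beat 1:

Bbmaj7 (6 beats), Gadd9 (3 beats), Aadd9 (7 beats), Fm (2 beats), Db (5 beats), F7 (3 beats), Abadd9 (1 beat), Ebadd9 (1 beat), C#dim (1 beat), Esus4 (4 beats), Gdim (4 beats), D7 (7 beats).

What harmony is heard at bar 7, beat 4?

Beat 4 of bar 7 is beat (7−1)×4 + 4 = 28 overall.
Running totals: Bbmaj7 ends at 6, Gadd9 ends at 9, Aadd9 ends at 16, Fm ends at 18, Db ends at 23, F7 ends at 26, Abadd9 ends at 27, Ebadd9 ends at 28.
Beat 28 falls within Ebadd9.

Ebadd9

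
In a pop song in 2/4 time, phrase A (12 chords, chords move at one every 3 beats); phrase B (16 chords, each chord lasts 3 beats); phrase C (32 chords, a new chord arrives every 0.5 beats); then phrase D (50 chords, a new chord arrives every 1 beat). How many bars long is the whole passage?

75 bars

A: 12 × 3 = 36 beats = 18 bars.
B: 16 × 3 = 48 beats = 24 bars.
C: 32 × 0.5 = 16 beats = 8 bars.
D: 50 × 1 = 50 beats = 25 bars.
Total: 18 + 24 + 8 + 25 = 75 bars.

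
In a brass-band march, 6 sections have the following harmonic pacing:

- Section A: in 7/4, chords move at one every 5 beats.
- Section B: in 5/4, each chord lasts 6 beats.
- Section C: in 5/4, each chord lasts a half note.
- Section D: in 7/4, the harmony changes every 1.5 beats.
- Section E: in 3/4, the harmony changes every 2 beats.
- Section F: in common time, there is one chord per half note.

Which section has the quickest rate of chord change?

Section D

A: each chord is 5 beats in 7/4, so 1.4 per bar.
B: each chord is 6 beats in 5/4, so 5/6 per bar.
C: each chord is 2 beats in 5/4, so 2.5 per bar.
D: each chord is 1.5 beats in 7/4, so 14/3 per bar.
E: each chord is 2 beats in 3/4, so 1.5 per bar.
F: each chord is 2 beats in 4/4, so 2 per bar.
Fastest is D at 14/3 chords/bar.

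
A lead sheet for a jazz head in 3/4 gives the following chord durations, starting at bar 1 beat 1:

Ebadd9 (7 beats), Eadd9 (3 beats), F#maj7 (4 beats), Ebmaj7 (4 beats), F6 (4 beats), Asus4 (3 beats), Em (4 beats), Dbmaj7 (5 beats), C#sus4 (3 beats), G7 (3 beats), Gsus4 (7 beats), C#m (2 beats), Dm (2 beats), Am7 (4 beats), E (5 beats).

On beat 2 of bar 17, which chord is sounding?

Beat 2 of bar 17 is beat (17−1)×3 + 2 = 50 overall.
Running totals: Ebadd9 ends at 7, Eadd9 ends at 10, F#maj7 ends at 14, Ebmaj7 ends at 18, F6 ends at 22, Asus4 ends at 25, Em ends at 29, Dbmaj7 ends at 34, C#sus4 ends at 37, G7 ends at 40, Gsus4 ends at 47, C#m ends at 49, Dm ends at 51.
Beat 50 falls within Dm.

Dm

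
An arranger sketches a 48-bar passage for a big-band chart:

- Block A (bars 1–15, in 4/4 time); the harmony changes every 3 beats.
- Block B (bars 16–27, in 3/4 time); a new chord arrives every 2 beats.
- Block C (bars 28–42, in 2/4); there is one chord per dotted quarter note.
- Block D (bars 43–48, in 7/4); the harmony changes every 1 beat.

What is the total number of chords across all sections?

A has 60 beats and chords last 3 each, so 20 chords.
B has 36 beats and chords last 2 each, so 18 chords.
C has 30 beats and chords last 1.5 each, so 20 chords.
D has 42 beats and chords last 1 each, so 42 chords.
Total: 20 + 18 + 20 + 42 = 100.

100 chords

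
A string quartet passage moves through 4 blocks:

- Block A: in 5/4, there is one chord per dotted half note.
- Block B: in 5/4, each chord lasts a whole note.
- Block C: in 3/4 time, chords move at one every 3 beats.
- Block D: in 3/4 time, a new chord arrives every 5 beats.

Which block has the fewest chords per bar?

Block D

A: 5/3 = 5/3 chords/bar.
B: 5/4 = 1.25 chords/bar.
C: 3/3 = 1 chord/bar.
D: 3/5 = 0.6 chords/bar.
Slowest is D at 0.6 chords/bar.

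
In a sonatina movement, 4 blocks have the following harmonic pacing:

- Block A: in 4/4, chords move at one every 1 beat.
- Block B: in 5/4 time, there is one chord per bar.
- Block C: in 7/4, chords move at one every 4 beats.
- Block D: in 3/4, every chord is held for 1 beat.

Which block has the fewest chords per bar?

Block B

A: 4/1 = 4 chords/bar.
B: 5/5 = 1 chord/bar.
C: 7/4 = 1.75 chords/bar.
D: 3/1 = 3 chords/bar.
Slowest is B at 1 chords/bar.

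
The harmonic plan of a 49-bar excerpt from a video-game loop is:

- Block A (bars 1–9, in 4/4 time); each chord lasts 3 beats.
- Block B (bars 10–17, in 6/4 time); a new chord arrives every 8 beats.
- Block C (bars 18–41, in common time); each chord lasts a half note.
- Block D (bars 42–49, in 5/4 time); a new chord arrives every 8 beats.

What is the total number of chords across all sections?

71 chords

A: 9·4 = 36 beats, 36/3 = 12 chords.
B: 8·6 = 48 beats, 48/8 = 6 chords.
C: 24·4 = 96 beats, 96/2 = 48 chords.
D: 8·5 = 40 beats, 40/8 = 5 chords.
Total: 12 + 6 + 48 + 5 = 71.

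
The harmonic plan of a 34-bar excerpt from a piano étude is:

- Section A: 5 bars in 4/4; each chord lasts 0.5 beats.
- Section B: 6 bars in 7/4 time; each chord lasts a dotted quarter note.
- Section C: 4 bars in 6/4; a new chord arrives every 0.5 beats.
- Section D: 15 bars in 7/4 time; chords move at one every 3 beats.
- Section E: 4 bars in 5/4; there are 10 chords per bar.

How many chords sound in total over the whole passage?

A has 20 beats and chords last 0.5 each, so 40 chords.
B has 42 beats and chords last 1.5 each, so 28 chords.
C has 24 beats and chords last 0.5 each, so 48 chords.
D has 105 beats and chords last 3 each, so 35 chords.
E has 20 beats and chords last 0.5 each, so 40 chords.
Total: 40 + 28 + 48 + 35 + 40 = 191.

191 chords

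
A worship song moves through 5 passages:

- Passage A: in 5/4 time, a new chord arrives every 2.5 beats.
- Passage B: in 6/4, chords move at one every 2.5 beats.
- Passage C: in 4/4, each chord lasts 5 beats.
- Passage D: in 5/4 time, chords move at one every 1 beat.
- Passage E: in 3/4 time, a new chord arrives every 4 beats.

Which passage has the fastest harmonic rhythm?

A: 5 beats/bar ÷ 2.5 beats/chord = 2 chords/bar.
B: 6 beats/bar ÷ 2.5 beats/chord = 2.4 chords/bar.
C: 4 beats/bar ÷ 5 beats/chord = 0.8 chords/bar.
D: 5 beats/bar ÷ 1 beat/chord = 5 chords/bar.
E: 3 beats/bar ÷ 4 beats/chord = 0.75 chords/bar.
Fastest is D at 5 chords/bar.

Passage D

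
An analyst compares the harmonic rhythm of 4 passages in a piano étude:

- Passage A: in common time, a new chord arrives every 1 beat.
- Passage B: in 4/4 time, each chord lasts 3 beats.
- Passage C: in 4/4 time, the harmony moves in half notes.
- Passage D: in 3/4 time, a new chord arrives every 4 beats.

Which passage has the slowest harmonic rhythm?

Passage D

A: 4/1 = 4 chords/bar.
B: 4/3 = 4/3 chords/bar.
C: 4/2 = 2 chords/bar.
D: 3/4 = 0.75 chords/bar.
Slowest is D at 0.75 chords/bar.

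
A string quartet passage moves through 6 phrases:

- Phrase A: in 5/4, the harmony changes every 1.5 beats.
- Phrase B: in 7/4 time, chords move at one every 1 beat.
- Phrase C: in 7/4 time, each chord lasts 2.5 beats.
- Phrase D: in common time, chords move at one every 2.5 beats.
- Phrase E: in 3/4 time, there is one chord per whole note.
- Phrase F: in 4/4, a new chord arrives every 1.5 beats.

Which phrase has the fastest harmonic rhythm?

A: each chord is 1.5 beats in 5/4, so 10/3 per bar.
B: each chord is 1 beat in 7/4, so 7 per bar.
C: each chord is 2.5 beats in 7/4, so 2.8 per bar.
D: each chord is 2.5 beats in 4/4, so 1.6 per bar.
E: each chord is 4 beats in 3/4, so 0.75 per bar.
F: each chord is 1.5 beats in 4/4, so 8/3 per bar.
Fastest is B at 7 chords/bar.

Phrase B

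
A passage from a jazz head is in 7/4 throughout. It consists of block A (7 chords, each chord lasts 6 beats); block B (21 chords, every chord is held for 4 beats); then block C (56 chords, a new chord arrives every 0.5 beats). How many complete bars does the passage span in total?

A: 7 × 6 = 42 beats = 6 bars.
B: 21 × 4 = 84 beats = 12 bars.
C: 56 × 0.5 = 28 beats = 4 bars.
Total: 6 + 12 + 4 = 22 bars.

22 bars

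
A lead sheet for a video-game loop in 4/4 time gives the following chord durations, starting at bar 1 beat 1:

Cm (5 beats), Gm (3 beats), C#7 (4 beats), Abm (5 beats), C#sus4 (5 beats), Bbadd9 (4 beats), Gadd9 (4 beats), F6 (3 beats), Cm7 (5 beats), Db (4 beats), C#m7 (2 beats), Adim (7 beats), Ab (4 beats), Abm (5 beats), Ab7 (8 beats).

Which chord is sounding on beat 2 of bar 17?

Beat 2 of bar 17 is beat (17−1)×4 + 2 = 66 overall.
Running totals: Cm ends at 5, Gm ends at 8, C#7 ends at 12, Abm ends at 17, C#sus4 ends at 22, Bbadd9 ends at 26, Gadd9 ends at 30, F6 ends at 33, Cm7 ends at 38, Db ends at 42, C#m7 ends at 44, Adim ends at 51, Ab ends at 55, Abm ends at 60, Ab7 ends at 68.
Beat 66 falls within Ab7.

Ab7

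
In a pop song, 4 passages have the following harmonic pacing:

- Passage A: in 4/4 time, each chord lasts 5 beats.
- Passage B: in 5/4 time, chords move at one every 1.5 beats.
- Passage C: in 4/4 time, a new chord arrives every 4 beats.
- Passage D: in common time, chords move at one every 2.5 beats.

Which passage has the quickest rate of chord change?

Passage B

A: each chord is 5 beats in 4/4, so 0.8 per bar.
B: each chord is 1.5 beats in 5/4, so 10/3 per bar.
C: each chord is 4 beats in 4/4, so 1 per bar.
D: each chord is 2.5 beats in 4/4, so 1.6 per bar.
Fastest is B at 10/3 chords/bar.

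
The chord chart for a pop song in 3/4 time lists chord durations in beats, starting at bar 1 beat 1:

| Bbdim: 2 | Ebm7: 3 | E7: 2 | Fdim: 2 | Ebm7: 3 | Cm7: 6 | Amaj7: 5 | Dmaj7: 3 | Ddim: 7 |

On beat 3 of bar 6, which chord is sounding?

Cm7

Beat 3 of bar 6 is beat (6−1)×3 + 3 = 18 overall.
Running totals: Bbdim ends at 2, Ebm7 ends at 5, E7 ends at 7, Fdim ends at 9, Ebm7 ends at 12, Cm7 ends at 18.
Beat 18 falls within Cm7.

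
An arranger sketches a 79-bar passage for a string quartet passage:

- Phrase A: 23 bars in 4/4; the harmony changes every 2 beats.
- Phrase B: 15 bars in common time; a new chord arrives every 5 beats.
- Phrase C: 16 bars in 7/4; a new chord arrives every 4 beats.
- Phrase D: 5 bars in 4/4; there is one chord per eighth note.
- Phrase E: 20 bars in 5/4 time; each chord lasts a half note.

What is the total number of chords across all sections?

A: 23·4 = 92 beats, 92/2 = 46 chords.
B: 15·4 = 60 beats, 60/5 = 12 chords.
C: 16·7 = 112 beats, 112/4 = 28 chords.
D: 5·4 = 20 beats, 20/0.5 = 40 chords.
E: 20·5 = 100 beats, 100/2 = 50 chords.
Total: 46 + 12 + 28 + 40 + 50 = 176.

176 chords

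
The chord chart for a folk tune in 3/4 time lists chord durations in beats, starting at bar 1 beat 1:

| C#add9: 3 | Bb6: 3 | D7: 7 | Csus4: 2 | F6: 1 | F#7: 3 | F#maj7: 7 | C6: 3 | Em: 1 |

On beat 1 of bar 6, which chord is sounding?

F6

Beat 1 of bar 6 is beat (6−1)×3 + 1 = 16 overall.
Running totals: C#add9 ends at 3, Bb6 ends at 6, D7 ends at 13, Csus4 ends at 15, F6 ends at 16.
Beat 16 falls within F6.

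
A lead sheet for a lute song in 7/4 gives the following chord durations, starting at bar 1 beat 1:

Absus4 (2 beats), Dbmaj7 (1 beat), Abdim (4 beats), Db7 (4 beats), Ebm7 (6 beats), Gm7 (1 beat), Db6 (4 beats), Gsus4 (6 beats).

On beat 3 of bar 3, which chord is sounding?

Ebm7

Beat 3 of bar 3 is beat (3−1)×7 + 3 = 17 overall.
Running totals: Absus4 ends at 2, Dbmaj7 ends at 3, Abdim ends at 7, Db7 ends at 11, Ebm7 ends at 17.
Beat 17 falls within Ebm7.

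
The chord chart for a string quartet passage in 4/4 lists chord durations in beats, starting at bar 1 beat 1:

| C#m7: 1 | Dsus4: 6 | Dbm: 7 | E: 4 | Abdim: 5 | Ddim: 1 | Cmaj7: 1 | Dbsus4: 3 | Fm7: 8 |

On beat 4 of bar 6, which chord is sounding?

Beat 4 of bar 6 is beat (6−1)×4 + 4 = 24 overall.
Running totals: C#m7 ends at 1, Dsus4 ends at 7, Dbm ends at 14, E ends at 18, Abdim ends at 23, Ddim ends at 24.
Beat 24 falls within Ddim.

Ddim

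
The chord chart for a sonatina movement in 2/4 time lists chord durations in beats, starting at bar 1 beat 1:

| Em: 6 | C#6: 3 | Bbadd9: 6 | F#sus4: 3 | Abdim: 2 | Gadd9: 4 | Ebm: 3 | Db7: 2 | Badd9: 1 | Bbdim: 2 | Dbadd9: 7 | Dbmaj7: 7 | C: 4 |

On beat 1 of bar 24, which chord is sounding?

Beat 1 of bar 24 is beat (24−1)×2 + 1 = 47 overall.
Running totals: Em ends at 6, C#6 ends at 9, Bbadd9 ends at 15, F#sus4 ends at 18, Abdim ends at 20, Gadd9 ends at 24, Ebm ends at 27, Db7 ends at 29, Badd9 ends at 30, Bbdim ends at 32, Dbadd9 ends at 39, Dbmaj7 ends at 46, C ends at 50.
Beat 47 falls within C.

C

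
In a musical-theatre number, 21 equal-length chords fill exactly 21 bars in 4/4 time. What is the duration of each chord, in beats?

4 beats

21 bars × 4 beats/bar = 84 beats total.
84 beats ÷ 21 chords = 4 beats per chord.
(That is a whole note.)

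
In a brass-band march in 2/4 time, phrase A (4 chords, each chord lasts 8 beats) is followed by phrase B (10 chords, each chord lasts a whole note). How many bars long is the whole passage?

A: 4 × 8 = 32 beats = 16 bars.
B: 10 × 4 = 40 beats = 20 bars.
Total: 16 + 20 = 36 bars.

36 bars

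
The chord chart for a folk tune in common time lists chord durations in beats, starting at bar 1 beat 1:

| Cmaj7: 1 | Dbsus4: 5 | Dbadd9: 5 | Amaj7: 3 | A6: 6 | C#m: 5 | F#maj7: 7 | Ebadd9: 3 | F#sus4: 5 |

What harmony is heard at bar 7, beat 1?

Beat 1 of bar 7 is beat (7−1)×4 + 1 = 25 overall.
Running totals: Cmaj7 ends at 1, Dbsus4 ends at 6, Dbadd9 ends at 11, Amaj7 ends at 14, A6 ends at 20, C#m ends at 25.
Beat 25 falls within C#m.

C#m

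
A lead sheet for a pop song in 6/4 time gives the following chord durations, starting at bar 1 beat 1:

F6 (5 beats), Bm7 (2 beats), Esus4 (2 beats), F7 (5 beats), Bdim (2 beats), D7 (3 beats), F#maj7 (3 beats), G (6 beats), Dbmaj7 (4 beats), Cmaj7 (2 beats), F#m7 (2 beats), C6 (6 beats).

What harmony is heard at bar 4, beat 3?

Beat 3 of bar 4 is beat (4−1)×6 + 3 = 21 overall.
Running totals: F6 ends at 5, Bm7 ends at 7, Esus4 ends at 9, F7 ends at 14, Bdim ends at 16, D7 ends at 19, F#maj7 ends at 22.
Beat 21 falls within F#maj7.

F#maj7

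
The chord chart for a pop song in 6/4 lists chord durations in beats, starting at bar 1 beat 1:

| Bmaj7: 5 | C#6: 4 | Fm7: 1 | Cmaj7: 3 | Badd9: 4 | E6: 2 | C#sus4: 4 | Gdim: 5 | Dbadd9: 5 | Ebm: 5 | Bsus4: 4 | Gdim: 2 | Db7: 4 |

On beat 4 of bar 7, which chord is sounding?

Bsus4

Beat 4 of bar 7 is beat (7−1)×6 + 4 = 40 overall.
Running totals: Bmaj7 ends at 5, C#6 ends at 9, Fm7 ends at 10, Cmaj7 ends at 13, Badd9 ends at 17, E6 ends at 19, C#sus4 ends at 23, Gdim ends at 28, Dbadd9 ends at 33, Ebm ends at 38, Bsus4 ends at 42.
Beat 40 falls within Bsus4.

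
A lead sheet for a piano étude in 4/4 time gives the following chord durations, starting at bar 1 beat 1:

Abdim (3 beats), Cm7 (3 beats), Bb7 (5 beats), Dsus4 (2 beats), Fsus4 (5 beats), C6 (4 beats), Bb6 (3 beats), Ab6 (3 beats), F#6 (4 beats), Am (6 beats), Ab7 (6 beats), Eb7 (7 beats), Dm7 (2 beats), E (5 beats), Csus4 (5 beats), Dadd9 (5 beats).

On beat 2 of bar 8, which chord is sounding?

Beat 2 of bar 8 is beat (8−1)×4 + 2 = 30 overall.
Running totals: Abdim ends at 3, Cm7 ends at 6, Bb7 ends at 11, Dsus4 ends at 13, Fsus4 ends at 18, C6 ends at 22, Bb6 ends at 25, Ab6 ends at 28, F#6 ends at 32.
Beat 30 falls within F#6.

F#6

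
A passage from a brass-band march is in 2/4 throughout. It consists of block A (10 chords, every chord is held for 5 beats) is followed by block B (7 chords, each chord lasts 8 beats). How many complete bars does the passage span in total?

53 bars

A: 10 × 5 = 50 beats = 25 bars.
B: 7 × 8 = 56 beats = 28 bars.
Total: 25 + 28 = 53 bars.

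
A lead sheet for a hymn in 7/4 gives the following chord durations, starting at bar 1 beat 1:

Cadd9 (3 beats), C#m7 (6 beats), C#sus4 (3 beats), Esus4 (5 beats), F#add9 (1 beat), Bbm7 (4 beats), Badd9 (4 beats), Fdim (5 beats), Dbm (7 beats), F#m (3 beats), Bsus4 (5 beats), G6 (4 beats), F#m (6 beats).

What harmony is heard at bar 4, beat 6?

Fdim

Beat 6 of bar 4 is beat (4−1)×7 + 6 = 27 overall.
Running totals: Cadd9 ends at 3, C#m7 ends at 9, C#sus4 ends at 12, Esus4 ends at 17, F#add9 ends at 18, Bbm7 ends at 22, Badd9 ends at 26, Fdim ends at 31.
Beat 27 falls within Fdim.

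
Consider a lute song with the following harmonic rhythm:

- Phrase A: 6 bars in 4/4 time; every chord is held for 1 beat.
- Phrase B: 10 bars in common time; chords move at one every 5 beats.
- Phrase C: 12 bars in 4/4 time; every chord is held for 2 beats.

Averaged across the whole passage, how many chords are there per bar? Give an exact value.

2 chords per bar

A: 6 bars of 4 beats is 24 beats; at 1 beat each that's 24 chords.
B: 10 bars of 4 beats is 40 beats; at 5 beats each that's 8 chords.
C: 12 bars of 4 beats is 48 beats; at 2 beats each that's 24 chords.
Overall: 56 chords over 28 bars → 56/28 = 2 chords per bar.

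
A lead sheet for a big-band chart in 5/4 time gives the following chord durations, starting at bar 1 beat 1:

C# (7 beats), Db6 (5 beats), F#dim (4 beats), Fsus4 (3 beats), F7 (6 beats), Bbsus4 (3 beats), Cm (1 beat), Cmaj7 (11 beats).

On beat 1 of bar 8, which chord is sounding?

Beat 1 of bar 8 is beat (8−1)×5 + 1 = 36 overall.
Running totals: C# ends at 7, Db6 ends at 12, F#dim ends at 16, Fsus4 ends at 19, F7 ends at 25, Bbsus4 ends at 28, Cm ends at 29, Cmaj7 ends at 40.
Beat 36 falls within Cmaj7.

Cmaj7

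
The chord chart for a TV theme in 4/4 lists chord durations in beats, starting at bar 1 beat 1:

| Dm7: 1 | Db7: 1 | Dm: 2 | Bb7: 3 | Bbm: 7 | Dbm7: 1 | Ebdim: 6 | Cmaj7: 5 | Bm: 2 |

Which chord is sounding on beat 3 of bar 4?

Dbm7

Beat 3 of bar 4 is beat (4−1)×4 + 3 = 15 overall.
Running totals: Dm7 ends at 1, Db7 ends at 2, Dm ends at 4, Bb7 ends at 7, Bbm ends at 14, Dbm7 ends at 15.
Beat 15 falls within Dbm7.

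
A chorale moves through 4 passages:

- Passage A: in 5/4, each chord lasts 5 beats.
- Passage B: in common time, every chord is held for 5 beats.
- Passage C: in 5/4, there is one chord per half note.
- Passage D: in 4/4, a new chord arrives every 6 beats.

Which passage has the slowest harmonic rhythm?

A: each chord is 5 beats in 5/4, so 1 per bar.
B: each chord is 5 beats in 4/4, so 0.8 per bar.
C: each chord is 2 beats in 5/4, so 2.5 per bar.
D: each chord is 6 beats in 4/4, so 2/3 per bar.
Slowest is D at 2/3 chords/bar.

Passage D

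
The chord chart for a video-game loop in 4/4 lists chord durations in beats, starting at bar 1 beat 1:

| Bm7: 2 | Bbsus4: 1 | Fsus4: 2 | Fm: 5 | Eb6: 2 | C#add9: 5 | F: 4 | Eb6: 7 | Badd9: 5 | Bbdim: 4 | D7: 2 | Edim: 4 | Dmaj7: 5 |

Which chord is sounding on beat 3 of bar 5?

F

Beat 3 of bar 5 is beat (5−1)×4 + 3 = 19 overall.
Running totals: Bm7 ends at 2, Bbsus4 ends at 3, Fsus4 ends at 5, Fm ends at 10, Eb6 ends at 12, C#add9 ends at 17, F ends at 21.
Beat 19 falls within F.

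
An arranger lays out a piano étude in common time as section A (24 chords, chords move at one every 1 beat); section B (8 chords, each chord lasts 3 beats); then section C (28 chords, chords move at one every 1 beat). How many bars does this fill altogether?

A: 24 × 1 = 24 beats = 6 bars.
B: 8 × 3 = 24 beats = 6 bars.
C: 28 × 1 = 28 beats = 7 bars.
Total: 6 + 6 + 7 = 19 bars.

19 bars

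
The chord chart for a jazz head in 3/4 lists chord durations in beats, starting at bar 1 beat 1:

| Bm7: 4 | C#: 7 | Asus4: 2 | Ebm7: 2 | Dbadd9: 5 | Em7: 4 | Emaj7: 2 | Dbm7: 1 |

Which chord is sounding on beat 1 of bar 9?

Beat 1 of bar 9 is beat (9−1)×3 + 1 = 25 overall.
Running totals: Bm7 ends at 4, C# ends at 11, Asus4 ends at 13, Ebm7 ends at 15, Dbadd9 ends at 20, Em7 ends at 24, Emaj7 ends at 26.
Beat 25 falls within Emaj7.

Emaj7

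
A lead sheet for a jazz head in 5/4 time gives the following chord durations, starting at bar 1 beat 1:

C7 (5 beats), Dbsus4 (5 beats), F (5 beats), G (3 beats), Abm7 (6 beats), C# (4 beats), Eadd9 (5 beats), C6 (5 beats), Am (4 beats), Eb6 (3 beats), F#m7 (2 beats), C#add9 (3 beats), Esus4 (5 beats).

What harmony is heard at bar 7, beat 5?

C6

Beat 5 of bar 7 is beat (7−1)×5 + 5 = 35 overall.
Running totals: C7 ends at 5, Dbsus4 ends at 10, F ends at 15, G ends at 18, Abm7 ends at 24, C# ends at 28, Eadd9 ends at 33, C6 ends at 38.
Beat 35 falls within C6.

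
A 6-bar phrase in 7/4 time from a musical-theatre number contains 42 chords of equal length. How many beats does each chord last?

6 bars × 7 beats/bar = 42 beats total.
42 beats ÷ 42 chords = 1 beats per chord.
(That is a quarter note.)

1 beat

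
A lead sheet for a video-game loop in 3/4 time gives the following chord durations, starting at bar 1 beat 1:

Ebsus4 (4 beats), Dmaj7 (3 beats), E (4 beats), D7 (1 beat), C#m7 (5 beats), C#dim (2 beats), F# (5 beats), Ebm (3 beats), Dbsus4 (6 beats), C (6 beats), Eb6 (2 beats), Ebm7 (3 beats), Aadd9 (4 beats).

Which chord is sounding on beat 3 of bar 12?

C

Beat 3 of bar 12 is beat (12−1)×3 + 3 = 36 overall.
Running totals: Ebsus4 ends at 4, Dmaj7 ends at 7, E ends at 11, D7 ends at 12, C#m7 ends at 17, C#dim ends at 19, F# ends at 24, Ebm ends at 27, Dbsus4 ends at 33, C ends at 39.
Beat 36 falls within C.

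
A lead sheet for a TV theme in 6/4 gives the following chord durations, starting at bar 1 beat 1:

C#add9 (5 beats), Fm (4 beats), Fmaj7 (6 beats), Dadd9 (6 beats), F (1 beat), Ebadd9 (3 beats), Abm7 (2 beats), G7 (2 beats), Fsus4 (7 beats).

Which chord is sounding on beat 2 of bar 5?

Beat 2 of bar 5 is beat (5−1)×6 + 2 = 26 overall.
Running totals: C#add9 ends at 5, Fm ends at 9, Fmaj7 ends at 15, Dadd9 ends at 21, F ends at 22, Ebadd9 ends at 25, Abm7 ends at 27.
Beat 26 falls within Abm7.

Abm7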